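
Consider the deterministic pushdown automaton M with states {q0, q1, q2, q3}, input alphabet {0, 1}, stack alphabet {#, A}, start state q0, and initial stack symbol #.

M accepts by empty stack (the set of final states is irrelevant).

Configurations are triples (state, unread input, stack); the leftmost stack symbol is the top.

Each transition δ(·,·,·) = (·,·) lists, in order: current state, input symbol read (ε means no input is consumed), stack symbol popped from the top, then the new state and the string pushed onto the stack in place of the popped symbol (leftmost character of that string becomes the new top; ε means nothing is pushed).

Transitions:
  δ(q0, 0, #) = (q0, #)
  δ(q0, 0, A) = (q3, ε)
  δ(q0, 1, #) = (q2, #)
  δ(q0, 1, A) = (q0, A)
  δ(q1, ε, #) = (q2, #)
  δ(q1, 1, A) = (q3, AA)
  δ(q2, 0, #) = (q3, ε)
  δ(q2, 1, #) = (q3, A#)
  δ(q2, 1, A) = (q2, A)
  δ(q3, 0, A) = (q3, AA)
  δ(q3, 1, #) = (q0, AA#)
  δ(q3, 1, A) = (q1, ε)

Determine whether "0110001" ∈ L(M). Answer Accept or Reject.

(q0, 0110001, #)
  read 0, top #: go to q0, push # → (q0, 110001, #)
  read 1, top #: go to q2, push # → (q2, 10001, #)
  read 1, top #: go to q3, push A# → (q3, 0001, A#)
  read 0, top A: go to q3, push AA → (q3, 001, AA#)
  read 0, top A: go to q3, push AA → (q3, 01, AAA#)
  read 0, top A: go to q3, push AA → (q3, 1, AAAA#)
  read 1, top A: go to q1, push ε → (q1, ε, AAA#)
All input consumed; stack is AAA#, not empty, and no further ε-move applies.

Reject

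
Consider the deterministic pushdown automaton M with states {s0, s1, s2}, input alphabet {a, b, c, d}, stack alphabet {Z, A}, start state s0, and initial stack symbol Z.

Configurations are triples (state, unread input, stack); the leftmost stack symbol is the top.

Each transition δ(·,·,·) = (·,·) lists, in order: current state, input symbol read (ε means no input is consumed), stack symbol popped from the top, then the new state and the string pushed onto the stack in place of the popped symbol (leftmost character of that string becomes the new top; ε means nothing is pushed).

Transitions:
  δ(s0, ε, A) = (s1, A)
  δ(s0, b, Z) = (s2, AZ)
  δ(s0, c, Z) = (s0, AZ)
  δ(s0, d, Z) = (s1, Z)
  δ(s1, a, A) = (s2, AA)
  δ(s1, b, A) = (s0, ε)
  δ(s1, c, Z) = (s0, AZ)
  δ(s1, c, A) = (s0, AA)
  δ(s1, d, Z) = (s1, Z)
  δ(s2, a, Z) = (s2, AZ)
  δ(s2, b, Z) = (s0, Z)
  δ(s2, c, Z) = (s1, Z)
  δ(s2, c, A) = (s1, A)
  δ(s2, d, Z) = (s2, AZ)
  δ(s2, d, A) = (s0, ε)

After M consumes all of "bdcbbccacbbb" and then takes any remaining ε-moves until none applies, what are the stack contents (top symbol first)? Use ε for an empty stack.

(s0, bdcbbccacbbb, Z)
  read b, top Z: go to s2, push AZ → (s2, dcbbccacbbb, AZ)
  read d, top A: go to s0, push ε → (s0, cbbccacbbb, Z)
  read c, top Z: go to s0, push AZ → (s0, bbccacbbb, AZ)
  ε-move, top A: go to s1, push A → (s1, bbccacbbb, AZ)
  read b, top A: go to s0, push ε → (s0, bccacbbb, Z)
  read b, top Z: go to s2, push AZ → (s2, ccacbbb, AZ)
  read c, top A: go to s1, push A → (s1, cacbbb, AZ)
  read c, top A: go to s0, push AA → (s0, acbbb, AAZ)
  ε-move, top A: go to s1, push A → (s1, acbbb, AAZ)
  read a, top A: go to s2, push AA → (s2, cbbb, AAAZ)
  read c, top A: go to s1, push A → (s1, bbb, AAAZ)
  read b, top A: go to s0, push ε → (s0, bb, AAZ)
  ε-move, top A: go to s1, push A → (s1, bb, AAZ)
  read b, top A: go to s0, push ε → (s0, b, AZ)
  ε-move, top A: go to s1, push A → (s1, b, AZ)
  read b, top A: go to s0, push ε → (s0, ε, Z)
All input consumed in state s0 with stack Z.

Z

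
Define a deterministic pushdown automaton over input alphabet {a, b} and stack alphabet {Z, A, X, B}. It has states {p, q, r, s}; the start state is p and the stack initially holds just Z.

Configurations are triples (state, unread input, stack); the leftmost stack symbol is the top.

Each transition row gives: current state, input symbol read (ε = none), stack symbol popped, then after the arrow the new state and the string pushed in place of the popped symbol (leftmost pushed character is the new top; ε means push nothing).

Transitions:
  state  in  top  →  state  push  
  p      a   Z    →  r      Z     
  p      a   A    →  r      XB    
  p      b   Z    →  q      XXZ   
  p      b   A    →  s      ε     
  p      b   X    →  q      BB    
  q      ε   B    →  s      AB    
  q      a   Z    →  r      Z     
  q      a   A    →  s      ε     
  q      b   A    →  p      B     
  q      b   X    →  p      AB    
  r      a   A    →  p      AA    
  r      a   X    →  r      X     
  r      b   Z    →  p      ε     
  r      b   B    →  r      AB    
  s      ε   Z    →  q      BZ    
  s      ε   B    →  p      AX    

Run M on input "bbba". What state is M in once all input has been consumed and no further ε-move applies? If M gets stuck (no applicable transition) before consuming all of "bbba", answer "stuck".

r

(p, bbba, Z) ⊢ (q, bba, XXZ) ⊢ (p, ba, ABXZ) ⊢ (s, a, BXZ) ⊢ (p, a, AXXZ) ⊢ (r, ε, XBXXZ)
All input consumed; M is in state r.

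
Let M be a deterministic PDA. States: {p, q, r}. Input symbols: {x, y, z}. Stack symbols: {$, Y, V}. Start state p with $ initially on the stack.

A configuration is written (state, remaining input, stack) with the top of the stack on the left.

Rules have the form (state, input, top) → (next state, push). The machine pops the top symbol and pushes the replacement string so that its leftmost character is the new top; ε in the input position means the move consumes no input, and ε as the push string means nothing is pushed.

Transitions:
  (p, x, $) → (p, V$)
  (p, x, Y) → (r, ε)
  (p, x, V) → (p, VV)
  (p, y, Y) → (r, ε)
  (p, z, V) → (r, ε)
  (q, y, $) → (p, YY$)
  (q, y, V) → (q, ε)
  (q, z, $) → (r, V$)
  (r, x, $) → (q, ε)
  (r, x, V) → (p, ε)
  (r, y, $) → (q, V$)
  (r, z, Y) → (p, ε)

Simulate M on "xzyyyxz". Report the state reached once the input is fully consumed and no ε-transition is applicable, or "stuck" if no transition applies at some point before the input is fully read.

p

(p, xzyyyxz, $)
  read x, top $: go to p, push V$ → (p, zyyyxz, V$)
  read z, top V: go to r, push ε → (r, yyyxz, $)
  read y, top $: go to q, push V$ → (q, yyxz, V$)
  read y, top V: go to q, push ε → (q, yxz, $)
  read y, top $: go to p, push YY$ → (p, xz, YY$)
  read x, top Y: go to r, push ε → (r, z, Y$)
  read z, top Y: go to p, push ε → (p, ε, $)
All input consumed; M is in state p.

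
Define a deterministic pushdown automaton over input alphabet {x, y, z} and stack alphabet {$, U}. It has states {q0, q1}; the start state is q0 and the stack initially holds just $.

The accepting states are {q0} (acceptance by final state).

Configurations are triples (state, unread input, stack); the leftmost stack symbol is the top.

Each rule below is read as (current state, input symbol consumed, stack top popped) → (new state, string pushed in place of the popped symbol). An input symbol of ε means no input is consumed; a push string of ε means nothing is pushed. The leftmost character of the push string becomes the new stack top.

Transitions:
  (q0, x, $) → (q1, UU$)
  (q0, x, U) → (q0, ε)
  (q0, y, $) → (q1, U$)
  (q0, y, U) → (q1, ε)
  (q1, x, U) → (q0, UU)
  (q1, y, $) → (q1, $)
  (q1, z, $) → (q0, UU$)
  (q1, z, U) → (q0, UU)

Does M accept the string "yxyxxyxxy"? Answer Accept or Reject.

Reject

(q0, yxyxxyxxy, $)
  read y, top $: go to q1, push U$ → (q1, xyxxyxxy, U$)
  read x, top U: go to q0, push UU → (q0, yxxyxxy, UU$)
  read y, top U: go to q1, push ε → (q1, xxyxxy, U$)
  read x, top U: go to q0, push UU → (q0, xyxxy, UU$)
  read x, top U: go to q0, push ε → (q0, yxxy, U$)
  read y, top U: go to q1, push ε → (q1, xxy, $)
No transition applies at (q1, xxy, $); input not fully consumed.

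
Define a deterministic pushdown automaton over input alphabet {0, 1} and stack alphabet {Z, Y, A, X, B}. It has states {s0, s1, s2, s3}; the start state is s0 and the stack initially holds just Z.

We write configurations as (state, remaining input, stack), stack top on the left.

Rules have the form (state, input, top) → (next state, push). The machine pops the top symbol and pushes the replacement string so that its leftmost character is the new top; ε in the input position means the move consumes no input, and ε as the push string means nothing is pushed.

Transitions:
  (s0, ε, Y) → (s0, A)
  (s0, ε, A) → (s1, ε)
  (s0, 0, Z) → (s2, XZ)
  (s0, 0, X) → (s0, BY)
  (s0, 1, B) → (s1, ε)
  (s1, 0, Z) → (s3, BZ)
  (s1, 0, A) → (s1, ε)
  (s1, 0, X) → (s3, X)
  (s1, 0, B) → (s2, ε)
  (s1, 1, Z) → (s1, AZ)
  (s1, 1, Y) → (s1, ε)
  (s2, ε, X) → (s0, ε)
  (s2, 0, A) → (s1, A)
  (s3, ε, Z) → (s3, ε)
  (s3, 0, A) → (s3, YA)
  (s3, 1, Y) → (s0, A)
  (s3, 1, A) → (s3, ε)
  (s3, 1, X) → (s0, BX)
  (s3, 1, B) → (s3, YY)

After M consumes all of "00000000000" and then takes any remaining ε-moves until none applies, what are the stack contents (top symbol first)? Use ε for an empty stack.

(s0, 00000000000, Z)
  read 0, top Z: go to s2, push XZ → (s2, 0000000000, XZ)
  ε-move, top X: go to s0, push ε → (s0, 0000000000, Z)
  read 0, top Z: go to s2, push XZ → (s2, 000000000, XZ)
  ε-move, top X: go to s0, push ε → (s0, 000000000, Z)
  read 0, top Z: go to s2, push XZ → (s2, 00000000, XZ)
  ε-move, top X: go to s0, push ε → (s0, 00000000, Z)
  read 0, top Z: go to s2, push XZ → (s2, 0000000, XZ)
  ε-move, top X: go to s0, push ε → (s0, 0000000, Z)
  read 0, top Z: go to s2, push XZ → (s2, 000000, XZ)
  ε-move, top X: go to s0, push ε → (s0, 000000, Z)
  read 0, top Z: go to s2, push XZ → (s2, 00000, XZ)
  ε-move, top X: go to s0, push ε → (s0, 00000, Z)
  read 0, top Z: go to s2, push XZ → (s2, 0000, XZ)
  ε-move, top X: go to s0, push ε → (s0, 0000, Z)
  read 0, top Z: go to s2, push XZ → (s2, 000, XZ)
  ε-move, top X: go to s0, push ε → (s0, 000, Z)
  read 0, top Z: go to s2, push XZ → (s2, 00, XZ)
  ε-move, top X: go to s0, push ε → (s0, 00, Z)
  read 0, top Z: go to s2, push XZ → (s2, 0, XZ)
  ε-move, top X: go to s0, push ε → (s0, 0, Z)
  read 0, top Z: go to s2, push XZ → (s2, ε, XZ)
  ε-move, top X: go to s0, push ε → (s0, ε, Z)
All input consumed in state s0 with stack Z.

Z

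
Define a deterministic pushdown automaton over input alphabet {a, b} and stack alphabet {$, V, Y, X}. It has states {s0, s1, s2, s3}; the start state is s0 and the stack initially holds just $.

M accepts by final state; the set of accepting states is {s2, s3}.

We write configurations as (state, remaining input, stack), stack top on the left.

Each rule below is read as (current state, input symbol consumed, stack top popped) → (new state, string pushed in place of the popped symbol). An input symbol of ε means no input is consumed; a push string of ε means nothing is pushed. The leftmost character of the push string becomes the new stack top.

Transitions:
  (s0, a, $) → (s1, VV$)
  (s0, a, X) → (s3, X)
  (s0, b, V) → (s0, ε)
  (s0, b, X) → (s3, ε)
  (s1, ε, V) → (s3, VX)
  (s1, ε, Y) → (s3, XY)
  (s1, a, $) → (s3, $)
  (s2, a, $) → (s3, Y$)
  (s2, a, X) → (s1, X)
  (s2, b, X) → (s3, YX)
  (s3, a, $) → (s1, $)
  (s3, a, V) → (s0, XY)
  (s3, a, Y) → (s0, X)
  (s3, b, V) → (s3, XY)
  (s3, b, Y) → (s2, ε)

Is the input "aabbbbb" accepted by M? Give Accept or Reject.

(s0, aabbbbb, $)
  read a, top $: go to s1, push VV$ → (s1, abbbbb, VV$)
  ε-move, top V: go to s3, push VX → (s3, abbbbb, VXV$)
  read a, top V: go to s0, push XY → (s0, bbbbb, XYXV$)
  read b, top X: go to s3, push ε → (s3, bbbb, YXV$)
  read b, top Y: go to s2, push ε → (s2, bbb, XV$)
  read b, top X: go to s3, push YX → (s3, bb, YXV$)
  read b, top Y: go to s2, push ε → (s2, b, XV$)
  read b, top X: go to s3, push YX → (s3, ε, YXV$)
All input consumed; state s3 ∈ F.

Accept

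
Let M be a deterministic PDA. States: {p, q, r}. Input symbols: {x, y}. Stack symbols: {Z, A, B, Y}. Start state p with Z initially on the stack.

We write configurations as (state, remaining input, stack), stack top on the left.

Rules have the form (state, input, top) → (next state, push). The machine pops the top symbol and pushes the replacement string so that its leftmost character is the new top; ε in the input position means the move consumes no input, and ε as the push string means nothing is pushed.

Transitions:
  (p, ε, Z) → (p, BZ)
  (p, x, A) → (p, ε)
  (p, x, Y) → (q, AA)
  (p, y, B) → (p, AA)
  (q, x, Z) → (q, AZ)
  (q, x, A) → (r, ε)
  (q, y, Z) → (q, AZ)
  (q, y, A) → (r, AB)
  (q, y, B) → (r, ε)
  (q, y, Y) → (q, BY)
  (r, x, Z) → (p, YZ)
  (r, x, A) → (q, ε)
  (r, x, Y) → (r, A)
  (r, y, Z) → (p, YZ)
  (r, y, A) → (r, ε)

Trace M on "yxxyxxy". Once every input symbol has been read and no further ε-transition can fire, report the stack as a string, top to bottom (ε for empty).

(p, yxxyxxy, Z) ⊢ (p, yxxyxxy, BZ) ⊢ (p, xxyxxy, AAZ) ⊢ (p, xyxxy, AZ) ⊢ (p, yxxy, Z) ⊢ (p, yxxy, BZ) ⊢ (p, xxy, AAZ) ⊢ (p, xy, AZ) ⊢ (p, y, Z) ⊢ (p, y, BZ) ⊢ (p, ε, AAZ)
All input consumed in state p with stack AAZ.

AAZ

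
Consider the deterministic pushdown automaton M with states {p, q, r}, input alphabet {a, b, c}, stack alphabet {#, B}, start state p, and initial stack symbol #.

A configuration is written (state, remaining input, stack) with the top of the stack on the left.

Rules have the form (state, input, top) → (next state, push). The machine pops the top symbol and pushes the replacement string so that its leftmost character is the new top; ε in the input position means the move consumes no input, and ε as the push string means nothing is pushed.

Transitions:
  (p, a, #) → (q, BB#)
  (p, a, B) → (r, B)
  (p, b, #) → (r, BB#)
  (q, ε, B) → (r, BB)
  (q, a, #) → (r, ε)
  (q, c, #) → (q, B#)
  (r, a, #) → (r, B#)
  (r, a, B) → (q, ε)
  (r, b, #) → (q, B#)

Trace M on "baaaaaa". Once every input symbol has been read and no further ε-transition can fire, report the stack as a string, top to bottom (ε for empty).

(p, baaaaaa, #)
  read b, top #: go to r, push BB# → (r, aaaaaa, BB#)
  read a, top B: go to q, push ε → (q, aaaaa, B#)
  ε-move, top B: go to r, push BB → (r, aaaaa, BB#)
  read a, top B: go to q, push ε → (q, aaaa, B#)
  ε-move, top B: go to r, push BB → (r, aaaa, BB#)
  read a, top B: go to q, push ε → (q, aaa, B#)
  ε-move, top B: go to r, push BB → (r, aaa, BB#)
  read a, top B: go to q, push ε → (q, aa, B#)
  ε-move, top B: go to r, push BB → (r, aa, BB#)
  read a, top B: go to q, push ε → (q, a, B#)
  ε-move, top B: go to r, push BB → (r, a, BB#)
  read a, top B: go to q, push ε → (q, ε, B#)
  ε-move, top B: go to r, push BB → (r, ε, BB#)
All input consumed in state r with stack BB#.

BB#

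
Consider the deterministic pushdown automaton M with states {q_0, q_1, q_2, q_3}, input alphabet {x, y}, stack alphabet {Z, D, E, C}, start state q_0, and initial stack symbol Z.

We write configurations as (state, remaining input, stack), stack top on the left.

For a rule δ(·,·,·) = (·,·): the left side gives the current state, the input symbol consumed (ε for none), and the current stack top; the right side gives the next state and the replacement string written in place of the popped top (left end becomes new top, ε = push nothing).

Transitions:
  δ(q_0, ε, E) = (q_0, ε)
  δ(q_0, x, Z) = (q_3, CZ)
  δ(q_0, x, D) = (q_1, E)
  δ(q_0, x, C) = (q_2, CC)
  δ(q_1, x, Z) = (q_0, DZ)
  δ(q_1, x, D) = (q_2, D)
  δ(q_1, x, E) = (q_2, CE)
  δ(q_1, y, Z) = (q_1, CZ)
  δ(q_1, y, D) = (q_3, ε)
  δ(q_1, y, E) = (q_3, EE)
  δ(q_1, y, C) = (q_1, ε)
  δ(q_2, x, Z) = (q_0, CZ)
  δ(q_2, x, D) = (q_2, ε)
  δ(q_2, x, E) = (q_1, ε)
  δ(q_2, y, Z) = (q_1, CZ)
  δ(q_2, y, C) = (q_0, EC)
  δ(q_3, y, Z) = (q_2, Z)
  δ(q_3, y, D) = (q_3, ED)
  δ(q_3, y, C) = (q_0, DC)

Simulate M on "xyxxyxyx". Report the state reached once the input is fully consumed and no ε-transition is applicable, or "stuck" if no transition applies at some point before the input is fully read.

q_2

(q_0, xyxxyxyx, Z)
  read x, top Z: go to q_3, push CZ → (q_3, yxxyxyx, CZ)
  read y, top C: go to q_0, push DC → (q_0, xxyxyx, DCZ)
  read x, top D: go to q_1, push E → (q_1, xyxyx, ECZ)
  read x, top E: go to q_2, push CE → (q_2, yxyx, CECZ)
  read y, top C: go to q_0, push EC → (q_0, xyx, ECECZ)
  ε-move, top E: go to q_0, push ε → (q_0, xyx, CECZ)
  read x, top C: go to q_2, push CC → (q_2, yx, CCECZ)
  read y, top C: go to q_0, push EC → (q_0, x, ECCECZ)
  ε-move, top E: go to q_0, push ε → (q_0, x, CCECZ)
  read x, top C: go to q_2, push CC → (q_2, ε, CCCECZ)
All input consumed; M is in state q_2.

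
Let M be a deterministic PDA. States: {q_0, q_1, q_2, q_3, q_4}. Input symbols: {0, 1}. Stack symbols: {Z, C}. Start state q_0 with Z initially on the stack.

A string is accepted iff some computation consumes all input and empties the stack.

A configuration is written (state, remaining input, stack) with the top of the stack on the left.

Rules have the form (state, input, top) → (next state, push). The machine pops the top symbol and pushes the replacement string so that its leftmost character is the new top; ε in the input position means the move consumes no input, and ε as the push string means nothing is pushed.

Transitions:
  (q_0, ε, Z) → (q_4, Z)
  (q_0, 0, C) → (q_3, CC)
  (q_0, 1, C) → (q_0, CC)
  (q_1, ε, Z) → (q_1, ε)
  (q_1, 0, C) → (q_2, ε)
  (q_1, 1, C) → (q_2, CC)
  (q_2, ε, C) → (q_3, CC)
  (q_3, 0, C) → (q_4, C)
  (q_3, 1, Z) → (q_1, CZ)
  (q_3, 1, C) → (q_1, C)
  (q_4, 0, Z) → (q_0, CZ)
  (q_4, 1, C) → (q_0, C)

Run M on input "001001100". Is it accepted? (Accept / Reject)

(q_0, 001001100, Z) ⊢ (q_4, 001001100, Z) ⊢ (q_0, 01001100, CZ) ⊢ (q_3, 1001100, CCZ) ⊢ (q_1, 001100, CCZ) ⊢ (q_2, 01100, CZ) ⊢ (q_3, 01100, CCZ) ⊢ (q_4, 1100, CCZ) ⊢ (q_0, 100, CCZ) ⊢ (q_0, 00, CCCZ) ⊢ (q_3, 0, CCCCZ) ⊢ (q_4, ε, CCCCZ)
All input consumed; stack is CCCCZ, not empty, and no further ε-move applies.

Reject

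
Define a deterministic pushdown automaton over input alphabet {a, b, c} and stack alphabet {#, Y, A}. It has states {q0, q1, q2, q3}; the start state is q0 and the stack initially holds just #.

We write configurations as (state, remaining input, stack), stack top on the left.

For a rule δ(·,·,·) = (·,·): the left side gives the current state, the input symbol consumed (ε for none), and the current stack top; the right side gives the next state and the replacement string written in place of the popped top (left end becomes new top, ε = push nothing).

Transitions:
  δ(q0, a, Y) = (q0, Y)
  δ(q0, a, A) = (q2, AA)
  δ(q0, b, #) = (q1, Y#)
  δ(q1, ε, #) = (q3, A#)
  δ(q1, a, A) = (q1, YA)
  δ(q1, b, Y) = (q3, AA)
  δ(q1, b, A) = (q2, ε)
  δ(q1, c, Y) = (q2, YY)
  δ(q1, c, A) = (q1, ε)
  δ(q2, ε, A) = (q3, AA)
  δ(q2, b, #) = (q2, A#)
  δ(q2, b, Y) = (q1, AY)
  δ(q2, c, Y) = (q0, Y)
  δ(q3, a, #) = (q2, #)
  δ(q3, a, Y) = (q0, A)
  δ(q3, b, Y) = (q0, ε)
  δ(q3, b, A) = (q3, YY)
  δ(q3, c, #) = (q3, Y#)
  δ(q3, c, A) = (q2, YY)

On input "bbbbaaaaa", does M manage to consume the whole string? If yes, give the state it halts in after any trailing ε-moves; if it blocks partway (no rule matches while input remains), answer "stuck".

q0

(q0, bbbbaaaaa, #)
  read b, top #: go to q1, push Y# → (q1, bbbaaaaa, Y#)
  read b, top Y: go to q3, push AA → (q3, bbaaaaa, AA#)
  read b, top A: go to q3, push YY → (q3, baaaaa, YYA#)
  read b, top Y: go to q0, push ε → (q0, aaaaa, YA#)
  read a, top Y: go to q0, push Y → (q0, aaaa, YA#)
  read a, top Y: go to q0, push Y → (q0, aaa, YA#)
  read a, top Y: go to q0, push Y → (q0, aa, YA#)
  read a, top Y: go to q0, push Y → (q0, a, YA#)
  read a, top Y: go to q0, push Y → (q0, ε, YA#)
All input consumed; M is in state q0.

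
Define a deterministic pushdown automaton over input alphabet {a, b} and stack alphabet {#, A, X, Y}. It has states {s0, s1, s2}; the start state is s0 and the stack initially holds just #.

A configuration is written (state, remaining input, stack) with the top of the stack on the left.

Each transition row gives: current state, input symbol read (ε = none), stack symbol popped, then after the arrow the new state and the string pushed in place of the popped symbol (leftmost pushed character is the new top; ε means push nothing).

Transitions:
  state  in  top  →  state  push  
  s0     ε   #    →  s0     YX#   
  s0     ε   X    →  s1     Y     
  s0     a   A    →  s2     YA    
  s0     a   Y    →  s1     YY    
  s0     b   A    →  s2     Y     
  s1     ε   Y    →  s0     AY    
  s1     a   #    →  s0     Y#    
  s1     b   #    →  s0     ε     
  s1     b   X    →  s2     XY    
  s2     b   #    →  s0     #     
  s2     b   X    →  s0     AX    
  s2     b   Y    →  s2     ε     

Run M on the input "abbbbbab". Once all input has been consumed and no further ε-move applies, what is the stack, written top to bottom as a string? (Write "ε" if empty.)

(s0, abbbbbab, #)
  ε-move, top #: go to s0, push YX# → (s0, abbbbbab, YX#)
  read a, top Y: go to s1, push YY → (s1, bbbbbab, YYX#)
  ε-move, top Y: go to s0, push AY → (s0, bbbbbab, AYYX#)
  read b, top A: go to s2, push Y → (s2, bbbbab, YYYX#)
  read b, top Y: go to s2, push ε → (s2, bbbab, YYX#)
  read b, top Y: go to s2, push ε → (s2, bbab, YX#)
  read b, top Y: go to s2, push ε → (s2, bab, X#)
  read b, top X: go to s0, push AX → (s0, ab, AX#)
  read a, top A: go to s2, push YA → (s2, b, YAX#)
  read b, top Y: go to s2, push ε → (s2, ε, AX#)
All input consumed in state s2 with stack AX#.

AX#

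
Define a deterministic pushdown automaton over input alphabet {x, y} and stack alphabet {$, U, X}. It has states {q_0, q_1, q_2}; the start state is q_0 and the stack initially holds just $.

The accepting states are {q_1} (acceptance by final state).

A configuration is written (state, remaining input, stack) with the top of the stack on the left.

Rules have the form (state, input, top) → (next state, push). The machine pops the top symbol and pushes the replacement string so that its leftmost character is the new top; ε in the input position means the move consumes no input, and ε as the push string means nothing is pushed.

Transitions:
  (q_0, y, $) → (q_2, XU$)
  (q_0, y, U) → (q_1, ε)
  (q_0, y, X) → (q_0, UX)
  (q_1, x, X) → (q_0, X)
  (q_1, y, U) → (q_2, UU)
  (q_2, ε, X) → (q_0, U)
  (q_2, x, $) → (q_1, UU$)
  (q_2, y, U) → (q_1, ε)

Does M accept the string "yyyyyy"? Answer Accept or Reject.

Accept

(q_0, yyyyyy, $)
  read y, top $: go to q_2, push XU$ → (q_2, yyyyy, XU$)
  ε-move, top X: go to q_0, push U → (q_0, yyyyy, UU$)
  read y, top U: go to q_1, push ε → (q_1, yyyy, U$)
  read y, top U: go to q_2, push UU → (q_2, yyy, UU$)
  read y, top U: go to q_1, push ε → (q_1, yy, U$)
  read y, top U: go to q_2, push UU → (q_2, y, UU$)
  read y, top U: go to q_1, push ε → (q_1, ε, U$)
All input consumed; state q_1 ∈ F.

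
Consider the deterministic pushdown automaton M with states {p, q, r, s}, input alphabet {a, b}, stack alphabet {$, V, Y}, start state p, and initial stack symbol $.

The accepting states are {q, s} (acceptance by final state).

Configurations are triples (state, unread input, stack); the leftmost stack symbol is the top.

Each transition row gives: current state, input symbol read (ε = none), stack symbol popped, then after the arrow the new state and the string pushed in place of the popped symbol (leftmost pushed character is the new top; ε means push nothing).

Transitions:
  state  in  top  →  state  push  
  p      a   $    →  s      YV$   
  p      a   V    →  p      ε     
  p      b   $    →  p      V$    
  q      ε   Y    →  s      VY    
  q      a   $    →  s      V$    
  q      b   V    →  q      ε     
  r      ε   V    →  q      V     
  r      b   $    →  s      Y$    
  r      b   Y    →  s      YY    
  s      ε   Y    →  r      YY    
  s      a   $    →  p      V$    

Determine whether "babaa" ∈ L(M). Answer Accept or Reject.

(p, babaa, $)
  read b, top $: go to p, push V$ → (p, abaa, V$)
  read a, top V: go to p, push ε → (p, baa, $)
  read b, top $: go to p, push V$ → (p, aa, V$)
  read a, top V: go to p, push ε → (p, a, $)
  read a, top $: go to s, push YV$ → (s, ε, YV$)
All input consumed; state s ∈ F.

Accept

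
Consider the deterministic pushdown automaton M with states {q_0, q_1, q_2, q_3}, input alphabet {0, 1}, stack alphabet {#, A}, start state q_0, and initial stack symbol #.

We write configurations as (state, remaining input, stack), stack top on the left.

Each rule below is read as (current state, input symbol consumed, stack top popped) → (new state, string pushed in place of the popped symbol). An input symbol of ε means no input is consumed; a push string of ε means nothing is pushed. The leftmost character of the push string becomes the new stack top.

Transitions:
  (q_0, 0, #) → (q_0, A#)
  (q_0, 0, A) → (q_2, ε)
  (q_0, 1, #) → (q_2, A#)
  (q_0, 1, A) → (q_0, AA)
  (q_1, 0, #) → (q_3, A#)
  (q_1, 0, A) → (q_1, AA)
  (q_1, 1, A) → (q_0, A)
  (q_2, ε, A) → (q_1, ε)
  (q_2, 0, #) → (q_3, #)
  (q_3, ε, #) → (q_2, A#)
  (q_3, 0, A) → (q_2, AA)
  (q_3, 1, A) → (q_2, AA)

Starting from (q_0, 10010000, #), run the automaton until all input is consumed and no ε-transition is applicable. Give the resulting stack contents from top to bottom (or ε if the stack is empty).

(q_0, 10010000, #)
  read 1, top #: go to q_2, push A# → (q_2, 0010000, A#)
  ε-move, top A: go to q_1, push ε → (q_1, 0010000, #)
  read 0, top #: go to q_3, push A# → (q_3, 010000, A#)
  read 0, top A: go to q_2, push AA → (q_2, 10000, AA#)
  ε-move, top A: go to q_1, push ε → (q_1, 10000, A#)
  read 1, top A: go to q_0, push A → (q_0, 0000, A#)
  read 0, top A: go to q_2, push ε → (q_2, 000, #)
  read 0, top #: go to q_3, push # → (q_3, 00, #)
  ε-move, top #: go to q_2, push A# → (q_2, 00, A#)
  ε-move, top A: go to q_1, push ε → (q_1, 00, #)
  read 0, top #: go to q_3, push A# → (q_3, 0, A#)
  read 0, top A: go to q_2, push AA → (q_2, ε, AA#)
  ε-move, top A: go to q_1, push ε → (q_1, ε, A#)
All input consumed in state q_1 with stack A#.

A#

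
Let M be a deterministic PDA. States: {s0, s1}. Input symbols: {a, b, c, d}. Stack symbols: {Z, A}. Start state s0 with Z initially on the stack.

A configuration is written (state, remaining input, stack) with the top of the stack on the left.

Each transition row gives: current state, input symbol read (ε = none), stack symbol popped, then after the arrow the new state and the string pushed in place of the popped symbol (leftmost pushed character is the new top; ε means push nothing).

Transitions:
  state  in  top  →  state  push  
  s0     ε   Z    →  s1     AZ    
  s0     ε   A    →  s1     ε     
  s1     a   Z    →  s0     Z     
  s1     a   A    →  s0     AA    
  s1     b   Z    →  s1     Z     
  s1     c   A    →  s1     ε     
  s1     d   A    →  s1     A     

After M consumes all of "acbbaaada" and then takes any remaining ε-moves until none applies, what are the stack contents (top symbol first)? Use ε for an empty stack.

(s0, acbbaaada, Z) ⊢ (s1, acbbaaada, AZ) ⊢ (s0, cbbaaada, AAZ) ⊢ (s1, cbbaaada, AZ) ⊢ (s1, bbaaada, Z) ⊢ (s1, baaada, Z) ⊢ (s1, aaada, Z) ⊢ (s0, aada, Z) ⊢ (s1, aada, AZ) ⊢ (s0, ada, AAZ) ⊢ (s1, ada, AZ) ⊢ (s0, da, AAZ) ⊢ (s1, da, AZ) ⊢ (s1, a, AZ) ⊢ (s0, ε, AAZ) ⊢ (s1, ε, AZ)
All input consumed in state s1 with stack AZ.

AZ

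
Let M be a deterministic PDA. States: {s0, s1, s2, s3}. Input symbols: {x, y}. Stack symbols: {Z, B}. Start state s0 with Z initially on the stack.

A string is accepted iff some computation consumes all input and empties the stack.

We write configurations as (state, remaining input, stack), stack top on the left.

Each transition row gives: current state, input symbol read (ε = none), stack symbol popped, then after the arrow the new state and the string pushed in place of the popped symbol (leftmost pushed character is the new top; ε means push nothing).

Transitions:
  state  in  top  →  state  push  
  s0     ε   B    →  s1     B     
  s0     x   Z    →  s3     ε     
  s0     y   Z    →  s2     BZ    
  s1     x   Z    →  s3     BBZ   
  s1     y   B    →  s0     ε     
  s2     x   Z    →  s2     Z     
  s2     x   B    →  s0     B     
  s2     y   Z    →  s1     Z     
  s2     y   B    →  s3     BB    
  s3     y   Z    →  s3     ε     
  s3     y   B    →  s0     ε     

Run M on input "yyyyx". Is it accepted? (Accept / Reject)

(s0, yyyyx, Z)
  read y, top Z: go to s2, push BZ → (s2, yyyx, BZ)
  read y, top B: go to s3, push BB → (s3, yyx, BBZ)
  read y, top B: go to s0, push ε → (s0, yx, BZ)
  ε-move, top B: go to s1, push B → (s1, yx, BZ)
  read y, top B: go to s0, push ε → (s0, x, Z)
  read x, top Z: go to s3, push ε → (s3, ε, ε)
All input consumed and the stack is empty.

Accept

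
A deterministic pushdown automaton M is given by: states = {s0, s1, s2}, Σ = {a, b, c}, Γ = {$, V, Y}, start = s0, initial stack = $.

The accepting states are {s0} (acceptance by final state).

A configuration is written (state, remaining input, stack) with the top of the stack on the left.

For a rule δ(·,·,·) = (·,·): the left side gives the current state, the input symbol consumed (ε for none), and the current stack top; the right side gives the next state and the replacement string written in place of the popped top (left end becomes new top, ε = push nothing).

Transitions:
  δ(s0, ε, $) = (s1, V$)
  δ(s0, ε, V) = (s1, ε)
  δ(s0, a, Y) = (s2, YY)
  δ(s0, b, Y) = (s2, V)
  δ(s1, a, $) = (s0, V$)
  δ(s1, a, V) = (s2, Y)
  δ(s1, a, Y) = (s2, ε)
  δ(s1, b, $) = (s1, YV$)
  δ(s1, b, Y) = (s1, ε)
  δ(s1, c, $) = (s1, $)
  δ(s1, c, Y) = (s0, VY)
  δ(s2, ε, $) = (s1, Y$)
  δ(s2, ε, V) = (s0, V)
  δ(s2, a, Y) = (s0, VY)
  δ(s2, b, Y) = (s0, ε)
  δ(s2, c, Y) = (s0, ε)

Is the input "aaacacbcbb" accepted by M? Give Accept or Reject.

(s0, aaacacbcbb, $)
  ε-move, top $: go to s1, push V$ → (s1, aaacacbcbb, V$)
  read a, top V: go to s2, push Y → (s2, aacacbcbb, Y$)
  read a, top Y: go to s0, push VY → (s0, acacbcbb, VY$)
  ε-move, top V: go to s1, push ε → (s1, acacbcbb, Y$)
  read a, top Y: go to s2, push ε → (s2, cacbcbb, $)
  ε-move, top $: go to s1, push Y$ → (s1, cacbcbb, Y$)
  read c, top Y: go to s0, push VY → (s0, acbcbb, VY$)
  ε-move, top V: go to s1, push ε → (s1, acbcbb, Y$)
  read a, top Y: go to s2, push ε → (s2, cbcbb, $)
  ε-move, top $: go to s1, push Y$ → (s1, cbcbb, Y$)
  read c, top Y: go to s0, push VY → (s0, bcbb, VY$)
  ε-move, top V: go to s1, push ε → (s1, bcbb, Y$)
  read b, top Y: go to s1, push ε → (s1, cbb, $)
  read c, top $: go to s1, push $ → (s1, bb, $)
  read b, top $: go to s1, push YV$ → (s1, b, YV$)
  read b, top Y: go to s1, push ε → (s1, ε, V$)
All input consumed; state s1 ∉ F and no further ε-move applies.

Reject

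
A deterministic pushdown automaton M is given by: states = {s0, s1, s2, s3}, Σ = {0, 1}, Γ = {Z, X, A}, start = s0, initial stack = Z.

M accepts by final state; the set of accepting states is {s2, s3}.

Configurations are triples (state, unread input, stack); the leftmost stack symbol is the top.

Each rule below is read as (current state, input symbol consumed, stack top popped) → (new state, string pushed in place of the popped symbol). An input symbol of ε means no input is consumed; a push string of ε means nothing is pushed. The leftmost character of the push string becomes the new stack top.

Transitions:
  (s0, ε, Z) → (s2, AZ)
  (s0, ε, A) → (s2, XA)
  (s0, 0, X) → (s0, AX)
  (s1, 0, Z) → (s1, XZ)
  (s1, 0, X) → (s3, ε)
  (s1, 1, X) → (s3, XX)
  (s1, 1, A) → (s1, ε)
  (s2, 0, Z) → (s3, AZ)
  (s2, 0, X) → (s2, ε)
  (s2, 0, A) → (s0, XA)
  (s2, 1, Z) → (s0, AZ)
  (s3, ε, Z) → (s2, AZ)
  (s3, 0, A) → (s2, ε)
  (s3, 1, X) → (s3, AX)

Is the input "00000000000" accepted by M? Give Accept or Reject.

(s0, 00000000000, Z) ⊢ (s2, 00000000000, AZ) ⊢ (s0, 0000000000, XAZ) ⊢ (s0, 000000000, AXAZ) ⊢ (s2, 000000000, XAXAZ) ⊢ (s2, 00000000, AXAZ) ⊢ (s0, 0000000, XAXAZ) ⊢ (s0, 000000, AXAXAZ) ⊢ (s2, 000000, XAXAXAZ) ⊢ (s2, 00000, AXAXAZ) ⊢ (s0, 0000, XAXAXAZ) ⊢ (s0, 000, AXAXAXAZ) ⊢ (s2, 000, XAXAXAXAZ) ⊢ (s2, 00, AXAXAXAZ) ⊢ (s0, 0, XAXAXAXAZ) ⊢ (s0, ε, AXAXAXAXAZ) ⊢ (s2, ε, XAXAXAXAXAZ)
All input consumed; state s2 ∈ F.

Accept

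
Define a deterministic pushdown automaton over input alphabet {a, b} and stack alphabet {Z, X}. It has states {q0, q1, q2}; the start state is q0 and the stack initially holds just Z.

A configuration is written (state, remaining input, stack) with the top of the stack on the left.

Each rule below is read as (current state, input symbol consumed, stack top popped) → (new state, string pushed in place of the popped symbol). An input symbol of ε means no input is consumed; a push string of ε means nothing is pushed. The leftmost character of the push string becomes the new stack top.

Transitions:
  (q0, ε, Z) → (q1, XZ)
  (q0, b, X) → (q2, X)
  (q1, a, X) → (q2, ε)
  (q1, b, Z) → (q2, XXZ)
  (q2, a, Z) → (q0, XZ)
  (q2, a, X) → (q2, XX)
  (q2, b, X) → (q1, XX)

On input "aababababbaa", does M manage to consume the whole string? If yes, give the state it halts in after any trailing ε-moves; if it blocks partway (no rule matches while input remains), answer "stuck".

(q0, aababababbaa, Z)
  ε-move, top Z: go to q1, push XZ → (q1, aababababbaa, XZ)
  read a, top X: go to q2, push ε → (q2, ababababbaa, Z)
  read a, top Z: go to q0, push XZ → (q0, babababbaa, XZ)
  read b, top X: go to q2, push X → (q2, abababbaa, XZ)
  read a, top X: go to q2, push XX → (q2, bababbaa, XXZ)
  read b, top X: go to q1, push XX → (q1, ababbaa, XXXZ)
  read a, top X: go to q2, push ε → (q2, babbaa, XXZ)
  read b, top X: go to q1, push XX → (q1, abbaa, XXXZ)
  read a, top X: go to q2, push ε → (q2, bbaa, XXZ)
  read b, top X: go to q1, push XX → (q1, baa, XXXZ)
No transition for (q1, b, top X); M blocks with input baa remaining.

stuck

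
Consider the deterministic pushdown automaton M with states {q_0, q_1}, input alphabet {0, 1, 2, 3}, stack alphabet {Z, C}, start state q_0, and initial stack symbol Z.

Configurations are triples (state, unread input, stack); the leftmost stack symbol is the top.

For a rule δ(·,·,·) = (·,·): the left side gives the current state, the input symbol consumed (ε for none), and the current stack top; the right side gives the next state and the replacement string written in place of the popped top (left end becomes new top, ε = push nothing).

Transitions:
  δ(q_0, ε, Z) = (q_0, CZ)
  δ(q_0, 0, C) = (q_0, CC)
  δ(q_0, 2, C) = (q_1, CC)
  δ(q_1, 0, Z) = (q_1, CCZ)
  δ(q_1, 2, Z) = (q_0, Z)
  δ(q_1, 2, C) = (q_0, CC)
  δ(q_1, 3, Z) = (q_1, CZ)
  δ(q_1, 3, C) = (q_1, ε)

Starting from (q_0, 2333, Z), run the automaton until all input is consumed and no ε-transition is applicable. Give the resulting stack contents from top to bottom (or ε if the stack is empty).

(q_0, 2333, Z)
  ε-move, top Z: go to q_0, push CZ → (q_0, 2333, CZ)
  read 2, top C: go to q_1, push CC → (q_1, 333, CCZ)
  read 3, top C: go to q_1, push ε → (q_1, 33, CZ)
  read 3, top C: go to q_1, push ε → (q_1, 3, Z)
  read 3, top Z: go to q_1, push CZ → (q_1, ε, CZ)
All input consumed in state q_1 with stack CZ.

CZ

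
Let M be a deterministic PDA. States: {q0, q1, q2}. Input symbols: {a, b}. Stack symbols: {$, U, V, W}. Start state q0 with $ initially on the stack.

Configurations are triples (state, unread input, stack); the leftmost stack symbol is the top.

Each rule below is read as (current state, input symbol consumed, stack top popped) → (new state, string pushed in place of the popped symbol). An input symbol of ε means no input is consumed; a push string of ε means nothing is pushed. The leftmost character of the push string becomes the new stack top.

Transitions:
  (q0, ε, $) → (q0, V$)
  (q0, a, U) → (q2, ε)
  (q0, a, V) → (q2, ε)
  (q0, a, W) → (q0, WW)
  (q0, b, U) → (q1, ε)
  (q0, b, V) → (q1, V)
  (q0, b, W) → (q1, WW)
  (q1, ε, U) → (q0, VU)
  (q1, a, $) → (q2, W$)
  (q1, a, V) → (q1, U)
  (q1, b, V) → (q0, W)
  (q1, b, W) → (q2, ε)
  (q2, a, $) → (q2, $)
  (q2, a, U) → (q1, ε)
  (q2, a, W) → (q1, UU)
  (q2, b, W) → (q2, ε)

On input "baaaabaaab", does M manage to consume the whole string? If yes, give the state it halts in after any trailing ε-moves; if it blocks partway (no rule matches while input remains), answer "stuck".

stuck

(q0, baaaabaaab, $)
  ε-move, top $: go to q0, push V$ → (q0, baaaabaaab, V$)
  read b, top V: go to q1, push V → (q1, aaaabaaab, V$)
  read a, top V: go to q1, push U → (q1, aaabaaab, U$)
  ε-move, top U: go to q0, push VU → (q0, aaabaaab, VU$)
  read a, top V: go to q2, push ε → (q2, aabaaab, U$)
  read a, top U: go to q1, push ε → (q1, abaaab, $)
  read a, top $: go to q2, push W$ → (q2, baaab, W$)
  read b, top W: go to q2, push ε → (q2, aaab, $)
  read a, top $: go to q2, push $ → (q2, aab, $)
  read a, top $: go to q2, push $ → (q2, ab, $)
  read a, top $: go to q2, push $ → (q2, b, $)
No transition for (q2, b, top $); M blocks with input b remaining.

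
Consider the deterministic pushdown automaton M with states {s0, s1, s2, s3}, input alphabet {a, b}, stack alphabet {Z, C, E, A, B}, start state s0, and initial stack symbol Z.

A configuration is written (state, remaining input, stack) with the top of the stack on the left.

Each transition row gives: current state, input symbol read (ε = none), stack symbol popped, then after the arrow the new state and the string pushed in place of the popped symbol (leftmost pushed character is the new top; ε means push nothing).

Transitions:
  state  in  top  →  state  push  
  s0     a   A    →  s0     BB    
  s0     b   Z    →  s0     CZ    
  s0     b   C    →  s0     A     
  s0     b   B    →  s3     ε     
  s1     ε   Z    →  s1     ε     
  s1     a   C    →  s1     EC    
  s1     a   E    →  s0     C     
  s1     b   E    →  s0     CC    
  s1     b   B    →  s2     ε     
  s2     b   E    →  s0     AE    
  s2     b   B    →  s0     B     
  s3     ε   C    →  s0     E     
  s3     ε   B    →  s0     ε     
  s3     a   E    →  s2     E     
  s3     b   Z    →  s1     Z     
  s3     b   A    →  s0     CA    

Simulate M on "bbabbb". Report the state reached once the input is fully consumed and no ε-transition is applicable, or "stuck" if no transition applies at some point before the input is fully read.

s0

(s0, bbabbb, Z) ⊢ (s0, babbb, CZ) ⊢ (s0, abbb, AZ) ⊢ (s0, bbb, BBZ) ⊢ (s3, bb, BZ) ⊢ (s0, bb, Z) ⊢ (s0, b, CZ) ⊢ (s0, ε, AZ)
All input consumed; M is in state s0.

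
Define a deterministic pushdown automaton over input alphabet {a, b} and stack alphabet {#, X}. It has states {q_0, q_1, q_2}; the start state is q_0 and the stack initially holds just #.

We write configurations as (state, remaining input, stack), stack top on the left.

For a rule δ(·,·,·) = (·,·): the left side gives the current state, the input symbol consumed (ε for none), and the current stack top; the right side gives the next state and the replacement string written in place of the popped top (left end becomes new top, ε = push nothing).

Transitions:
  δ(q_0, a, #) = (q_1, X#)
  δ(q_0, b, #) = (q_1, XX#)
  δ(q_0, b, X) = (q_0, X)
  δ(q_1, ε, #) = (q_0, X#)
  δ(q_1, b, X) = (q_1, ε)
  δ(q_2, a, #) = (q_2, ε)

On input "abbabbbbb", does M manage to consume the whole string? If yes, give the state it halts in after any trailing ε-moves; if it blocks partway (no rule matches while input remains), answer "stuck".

(q_0, abbabbbbb, #) ⊢ (q_1, bbabbbbb, X#) ⊢ (q_1, babbbbb, #) ⊢ (q_0, babbbbb, X#) ⊢ (q_0, abbbbb, X#)
No transition for (q_0, a, top X); M blocks with input abbbbb remaining.

stuck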